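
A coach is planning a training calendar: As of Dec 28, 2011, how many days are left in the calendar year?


Start: December 28, 2011
End: December 31, 2011
Days left in December: 3
Total: 3 days

3


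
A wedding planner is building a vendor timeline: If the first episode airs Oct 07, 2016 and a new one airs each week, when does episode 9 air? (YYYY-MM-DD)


First occurrence: 2016-10-07 (occurrence 1)
Each occurrence is 7 days after the previous.
Occurrence 9 is 8 weeks after the first.
8 weeks = 56 days
2016-10-07 + 56 days = 2016-12-02

2016-12-02


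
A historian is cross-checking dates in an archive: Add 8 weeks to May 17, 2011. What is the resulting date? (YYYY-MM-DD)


Start: 2011-05-17
Weeks to add: 8
Convert to days: 8 x 7 = 56 days
Add 56 days to 2011-05-17
Result: 2011-07-12

2011-07-12


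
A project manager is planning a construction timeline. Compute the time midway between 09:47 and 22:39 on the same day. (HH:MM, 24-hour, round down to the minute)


Start time: 09:47 = 587 minutes from midnight
End time: 22:39 = 1359 minutes from midnight
Sum: 587 + 1359 = 1946
Midpoint: 1946 / 2 = 973 minutes
Convert: 973 / 60 = 16 hours, 13 minutes
Result: 16:13

16:13


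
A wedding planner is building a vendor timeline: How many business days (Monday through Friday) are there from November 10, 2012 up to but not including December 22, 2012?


Start: 2012-11-10 (Saturday)
End (exclusive): 2012-12-22 (Saturday)
Total calendar days: 42
Full weeks: 42 // 7 = 6 -> 30 weekdays
Remaining 0 days starting on Saturday:
Total business days: 30 + 0 = 30

30


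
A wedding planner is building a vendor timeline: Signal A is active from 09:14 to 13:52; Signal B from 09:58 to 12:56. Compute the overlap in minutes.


Interval A: [554, 832] minutes from midnight
Interval B: [598, 776] minutes from midnight
Overlap start = max(554, 598) = 598
Overlap end = min(832, 776) = 776
Overlap = 776 - 598 = 178 minutes

178


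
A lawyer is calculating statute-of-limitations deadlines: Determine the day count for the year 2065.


Year: 2065
Check leap year rules:
Divisible by 4? No
2065 is not a leap year
Days: 365

365


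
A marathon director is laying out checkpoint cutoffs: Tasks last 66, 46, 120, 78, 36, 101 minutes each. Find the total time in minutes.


Durations: 66, 46, 120, 78, 36, 101
Running sum: 66
+ 46 = 112
+ 120 = 232
+ 78 = 310
+ 36 = 346
+ 101 = 447
Total duration: 447 minutes
That is 7 hours and 27 minutes

447


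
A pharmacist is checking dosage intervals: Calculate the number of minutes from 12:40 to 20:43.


Start time: 12:40 = 760 minutes from midnight
End time: 20:43 = 1243 minutes from midnight
Difference: 1243 - 760 = 483 minutes
That is 8 hours and 3 minutes

483


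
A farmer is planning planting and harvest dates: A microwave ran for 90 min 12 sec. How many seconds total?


Minutes: 90
Extra seconds: 12
Seconds per minute: 60
Minutes to seconds: 90 x 60 = 5400
Total: 5400 + 12 = 5412

5412


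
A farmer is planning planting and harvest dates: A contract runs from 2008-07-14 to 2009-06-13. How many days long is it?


Start date: 2008-07-14
End date: 2009-06-13
Jul 2008: +18 days
Aug 2008: +31 days
Sep 2008: +30 days
... (9 more months)
Total: 334 days

334


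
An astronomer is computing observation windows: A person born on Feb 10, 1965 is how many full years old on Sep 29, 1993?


Birth: 1965-02-10
Reference: 1993-09-29
Year difference: 1993 - 1965 = 28
Has birthday (02-10) occurred by 09-29? Yes
Age in full years: 28

28


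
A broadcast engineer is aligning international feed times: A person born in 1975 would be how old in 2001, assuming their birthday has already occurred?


Birth year: 1975
Current year: 2001
Age = current year - birth year
Age = 2001 - 1975 = 26

26


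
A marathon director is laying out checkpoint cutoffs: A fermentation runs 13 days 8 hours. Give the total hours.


Days: 13
Extra hours: 8
Hours per day: 24
Days to hours: 13 x 24 = 312
Total: 312 + 8 = 320

320


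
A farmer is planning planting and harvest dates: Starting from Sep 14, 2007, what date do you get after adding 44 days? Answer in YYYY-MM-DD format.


Start: 2007-09-14
Adding 44 days
Days remaining in September: 16
After September: 28 days still to add
October 2007 has 31 days, need 28
Result: 2007-10-28

2007-10-28


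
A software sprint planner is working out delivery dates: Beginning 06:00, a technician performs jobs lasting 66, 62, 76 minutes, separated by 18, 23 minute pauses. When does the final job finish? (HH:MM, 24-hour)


Start: 06:00 = 360 min from midnight
  after task 1 (66 min): 07:06
  after break (18 min): 07:24
  after task 2 (62 min): 08:26
  after break (23 min): 08:49
  after task 3 (76 min): 10:05
Total elapsed: 245 minutes
End time: 10:05

10:05


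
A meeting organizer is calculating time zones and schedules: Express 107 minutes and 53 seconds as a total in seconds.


Minutes: 107
Seconds: 53
Convert minutes to seconds: 107 x 60 = 6420
Add remaining seconds: 6420 + 53 = 6473

6473


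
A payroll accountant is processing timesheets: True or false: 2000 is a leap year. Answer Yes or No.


Year: 2000
Divisible by 4? 2000 / 4 = 500.0 -> Yes
Divisible by 100? 2000 / 100 = 20.0 -> Yes
Divisible by 400? 2000 / 400 = 5.0 -> Yes
Divisible by 400, so it IS a leap year

Yes


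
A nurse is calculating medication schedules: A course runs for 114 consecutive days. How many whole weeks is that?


Total days: 114
Days per week: 7
Division: 114 / 7 = 16 remainder 2
Complete weeks: 16
Remaining days: 2

16


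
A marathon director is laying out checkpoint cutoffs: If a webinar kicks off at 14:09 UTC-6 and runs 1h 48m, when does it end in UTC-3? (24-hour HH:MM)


Start: 14:09 in UTC-6
Step 1 - add duration:
  minutes: 9 + 48 = 57
  hours: 14 + 1 + 0 = 15
  end in UTC-6: 15:57
Step 2 - convert UTC-6 -> UTC-3:
  offset difference: -3 - (-6) = 3 hours
  15 + (3) = 18 -> mod 24 = 18
Result: 18:57 in UTC-3

18:57


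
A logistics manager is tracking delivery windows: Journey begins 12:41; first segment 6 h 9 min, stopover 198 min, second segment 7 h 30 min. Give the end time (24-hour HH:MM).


Depart: 12:41
Leg 1: +369 min -> 18:50
Layover: +198 min -> 22:08
Leg 2: +450 min -> 05:38
Total travel: 1017 minutes = 16h 57m
Arrival: 05:38

05:38


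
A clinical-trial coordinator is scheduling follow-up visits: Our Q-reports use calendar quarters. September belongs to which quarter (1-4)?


Month: September (month 9)
Q1: January-March (months 1-3)
Q2: April-June (months 4-6)
Q3: July-September (months 7-9)
Q4: October-December (months 10-12)
Month 9 falls in Q3

3


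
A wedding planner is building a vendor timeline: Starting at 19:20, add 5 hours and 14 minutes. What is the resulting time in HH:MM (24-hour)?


Start time: 19:20
Adding: 5 hours 14 minutes
Minutes: 20 + 14 = 34
Hours: 19 + 5 + 0 = 24
Hour wraparound: 24 mod 24 = 0
Result: 00:34

00:34


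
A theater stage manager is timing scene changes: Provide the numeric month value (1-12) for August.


Calendar month order:
7. July
8. August <--
9. September
August is month number 8

8


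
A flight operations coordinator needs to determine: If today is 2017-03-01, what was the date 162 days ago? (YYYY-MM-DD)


Start: 2017-03-01
Subtracting 162 days
Days already passed in March: 1
After going back through March: 161 more days to subtract
February 2017: 28 days, 133 remaining
January 2017: 31 days, 102 remaining
December 2016: 31 days, 71 remaining
November 2016: 30 days, 41 remaining
Result: 2016-09-20

2016-09-20


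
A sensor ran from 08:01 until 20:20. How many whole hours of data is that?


Start: 08:01
End: 20:20
Hour difference: 20 - 8 = 12 hours
Minute difference: 20 - 1 = 19 minutes
Total minutes: 739
Complete hours: 739 / 60 = 12 (remainder 19)

12


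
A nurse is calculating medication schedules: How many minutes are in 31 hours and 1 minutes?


Hours: 31
Minutes: 1
Convert hours to minutes: 31 x 60 = 1860
Add remaining minutes: 1860 + 1 = 1861

1861


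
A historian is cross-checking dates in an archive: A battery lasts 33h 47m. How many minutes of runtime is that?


Hours: 33
Extra minutes: 47
Minutes per hour: 60
Hours to minutes: 33 x 60 = 1980
Total: 1980 + 47 = 2027

2027


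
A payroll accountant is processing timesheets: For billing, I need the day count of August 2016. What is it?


Month: August
Year: 2016
August is a 31-day month
Total: 31 days

31


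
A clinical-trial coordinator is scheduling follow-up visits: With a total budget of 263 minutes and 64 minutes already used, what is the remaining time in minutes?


Total budget: 263 minutes
Time used: 64 minutes
Remaining: 263 - 64 = 199 minutes
Percent used: 24.3%
Percent remaining: 75.7%

199


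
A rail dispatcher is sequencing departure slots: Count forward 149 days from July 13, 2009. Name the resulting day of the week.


Start: 2009-07-13 (Monday)
Step 1 - find target date: add 149 days
  2009-07-13 + 149 days = 2009-12-09
Step 2 - day of week:
  149 mod 7 = 2
  Monday + 2 days -> Wednesday
Result: Wednesday (2009-12-09)

Wednesday


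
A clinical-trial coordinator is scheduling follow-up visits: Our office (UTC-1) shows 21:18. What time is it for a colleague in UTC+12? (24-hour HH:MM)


Local time: 21:18 at UTC-1 (offset -1h)
Target zone: UTC+12 (offset 12h)
Difference: 12 - (-1) = 13 hours
Calculation: 21 + (13) = 34
Wraparound: (34) mod 24 = 10
Result: 10:18

10:18


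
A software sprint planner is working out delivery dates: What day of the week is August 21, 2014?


Date: 2014-08-21
January 1, 2014 is a Wednesday
Day of year: 233
Offset from Jan 1: 232 days
232 mod 7 = 1
Result: Thursday

Thursday


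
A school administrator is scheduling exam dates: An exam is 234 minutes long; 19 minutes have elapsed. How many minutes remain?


Total budget: 234 minutes
Time used: 19 minutes
Remaining: 234 - 19 = 215 minutes
Percent used: 8.1%
Percent remaining: 91.9%

215


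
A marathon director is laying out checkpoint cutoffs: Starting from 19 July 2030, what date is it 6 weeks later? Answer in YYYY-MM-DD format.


Start: 2030-07-19
Weeks to add: 6
Convert to days: 6 x 7 = 42 days
Add 42 days to 2030-07-19
Result: 2030-08-30

2030-08-30


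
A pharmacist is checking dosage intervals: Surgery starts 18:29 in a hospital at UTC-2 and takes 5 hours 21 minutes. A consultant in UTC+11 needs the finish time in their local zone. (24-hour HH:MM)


Start: 18:29 in UTC-2
Step 1 - add duration:
  minutes: 29 + 21 = 50
  hours: 18 + 5 + 0 = 23
  end in UTC-2: 23:50
Step 2 - convert UTC-2 -> UTC+11:
  offset difference: 11 - (-2) = 13 hours
  23 + (13) = 36 -> mod 24 = 12
Result: 12:50 in UTC+11

12:50


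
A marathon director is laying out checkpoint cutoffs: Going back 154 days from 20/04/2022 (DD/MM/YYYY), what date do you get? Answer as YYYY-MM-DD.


Start: 2022-04-20
Subtracting 154 days
Days already passed in April: 20
After going back through April: 134 more days to subtract
March 2022: 31 days, 103 remaining
February 2022: 28 days, 75 remaining
January 2022: 31 days, 44 remaining
December 2021: 31 days, 13 remaining
Result: 2021-11-17

2021-11-17


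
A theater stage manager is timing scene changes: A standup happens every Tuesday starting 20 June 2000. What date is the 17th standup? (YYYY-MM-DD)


First occurrence: 2000-06-20 (occurrence 1)
Each occurrence is 7 days after the previous.
Occurrence 17 is 16 weeks after the first.
16 weeks = 112 days
2000-06-20 + 112 days = 2000-10-10

2000-10-10


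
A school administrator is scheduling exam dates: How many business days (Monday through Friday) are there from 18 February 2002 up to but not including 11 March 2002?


Start: 2002-02-18 (Monday)
End (exclusive): 2002-03-11 (Monday)
Total calendar days: 21
Full weeks: 21 // 7 = 3 -> 15 weekdays
Remaining 0 days starting on Monday:
Total business days: 15 + 0 = 15

15


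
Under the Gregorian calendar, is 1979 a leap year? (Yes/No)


Year: 1979
Divisible by 4? 1979 / 4 = 494.75 -> No
Not divisible by 4, so NOT a leap year

No


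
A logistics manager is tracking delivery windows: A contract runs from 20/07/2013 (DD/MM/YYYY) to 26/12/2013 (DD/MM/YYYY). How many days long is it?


Start date: 2013-07-20
End date: 2013-12-26
Jul 2013: +12 days
Aug 2013: +31 days
Sep 2013: +30 days
... (3 more months)
Total: 159 days

159


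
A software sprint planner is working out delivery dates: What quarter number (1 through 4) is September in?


Month: September (month 9)
Q1: January-March (months 1-3)
Q2: April-June (months 4-6)
Q3: July-September (months 7-9)
Q4: October-December (months 10-12)
Month 9 falls in Q3

3


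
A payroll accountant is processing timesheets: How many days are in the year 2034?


Year: 2034
Check leap year rules:
Divisible by 4? No
2034 is not a leap year
Days: 365

365


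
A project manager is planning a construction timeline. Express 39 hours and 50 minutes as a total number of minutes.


Hours: 39
Extra minutes: 50
Minutes per hour: 60
Hours to minutes: 39 x 60 = 2340
Total: 2340 + 50 = 2390

2390


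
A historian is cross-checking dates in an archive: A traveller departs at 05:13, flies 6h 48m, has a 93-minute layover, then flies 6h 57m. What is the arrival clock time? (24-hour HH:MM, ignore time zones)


Depart: 05:13
Leg 1: +408 min -> 12:01
Layover: +93 min -> 13:34
Leg 2: +417 min -> 20:31
Total travel: 918 minutes = 15h 18m
Arrival: 20:31

20:31


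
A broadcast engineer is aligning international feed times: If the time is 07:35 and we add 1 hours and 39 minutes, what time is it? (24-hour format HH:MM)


Start time: 07:35
Adding: 1 hours 39 minutes
Minutes: 35 + 39 = 74
Minute overflow: 74 >= 60, so carry 1 hour, minutes = 14
Hours: 7 + 1 + 1 = 9
Result: 09:14

09:14


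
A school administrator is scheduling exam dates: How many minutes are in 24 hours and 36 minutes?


Hours: 24
Minutes: 36
Convert hours to minutes: 24 x 60 = 1440
Add remaining minutes: 1440 + 36 = 1476

1476


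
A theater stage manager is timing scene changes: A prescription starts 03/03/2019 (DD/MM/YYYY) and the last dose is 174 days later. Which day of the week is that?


Start: 2019-03-03 (Sunday)
Step 1 - find target date: add 174 days
  2019-03-03 + 174 days = 2019-08-24
Step 2 - day of week:
  174 mod 7 = 6
  Sunday + 6 days -> Saturday
Result: Saturday (2019-08-24)

Saturday


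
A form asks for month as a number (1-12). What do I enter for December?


Calendar month order:
11. November
12. December <--
December is month number 12

12


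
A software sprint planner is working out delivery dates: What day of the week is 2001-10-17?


Date: 2001-10-17
January 1, 2001 is a Monday
Day of year: 290
Offset from Jan 1: 289 days
289 mod 7 = 2
Result: Wednesday

Wednesday


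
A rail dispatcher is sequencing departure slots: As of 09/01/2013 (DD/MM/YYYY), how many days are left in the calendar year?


Start: January 09, 2013
End: December 31, 2013
Days left in January: 22
February: 28
March: 31
April: 30
May: 31
... plus remaining months
Sum of remaining months: 334
Total: 22 + 334 = 356

356


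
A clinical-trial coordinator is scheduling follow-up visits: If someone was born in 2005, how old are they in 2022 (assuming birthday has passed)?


Birth year: 2005
Current year: 2022
Age = current year - birth year
Age = 2022 - 2005 = 17

17


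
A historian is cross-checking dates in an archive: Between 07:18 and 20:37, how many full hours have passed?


Start: 07:18
End: 20:37
Hour difference: 20 - 7 = 13 hours
Minute difference: 37 - 18 = 19 minutes
Total minutes: 799
Complete hours: 799 / 60 = 13 (remainder 19)

13


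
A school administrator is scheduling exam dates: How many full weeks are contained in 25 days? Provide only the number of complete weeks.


Total days: 25
Days per week: 7
Division: 25 / 7 = 3 remainder 4
Complete weeks: 3
Remaining days: 4

3


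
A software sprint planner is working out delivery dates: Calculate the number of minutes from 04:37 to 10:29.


Start time: 04:37 = 277 minutes from midnight
End time: 10:29 = 629 minutes from midnight
Difference: 629 - 277 = 352 minutes
That is 5 hours and 52 minutes

352


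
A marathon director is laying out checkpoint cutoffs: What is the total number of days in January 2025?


Month: January
Year: 2025
January is a 31-day month
Total: 31 days

31


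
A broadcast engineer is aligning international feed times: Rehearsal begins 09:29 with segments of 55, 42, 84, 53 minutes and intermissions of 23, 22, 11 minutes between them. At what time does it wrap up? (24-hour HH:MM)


Start: 09:29 = 569 min from midnight
  after task 1 (55 min): 10:24
  after break (23 min): 10:47
  after task 2 (42 min): 11:29
  after break (22 min): 11:51
  after task 3 (84 min): 13:15
  after break (11 min): 13:26
  after task 4 (53 min): 14:19
Total elapsed: 290 minutes
End time: 14:19

14:19


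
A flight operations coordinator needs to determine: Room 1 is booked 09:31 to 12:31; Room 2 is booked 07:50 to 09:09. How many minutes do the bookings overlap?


Interval A: [571, 751] minutes from midnight
Interval B: [470, 549] minutes from midnight
Overlap start = max(571, 470) = 571
Overlap end = min(751, 549) = 549
End <= start, so the intervals do not overlap: 0 minutes

0


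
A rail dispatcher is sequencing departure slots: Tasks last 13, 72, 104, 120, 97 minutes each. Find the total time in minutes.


Durations: 13, 72, 104, 120, 97
Running sum: 13
+ 72 = 85
+ 104 = 189
+ 120 = 309
+ 97 = 406
Total duration: 406 minutes
That is 6 hours and 46 minutes

406


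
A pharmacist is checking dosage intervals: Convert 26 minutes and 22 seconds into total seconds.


Minutes: 26
Seconds: 22
Convert minutes to seconds: 26 x 60 = 1560
Add remaining seconds: 1560 + 22 = 1582

1582


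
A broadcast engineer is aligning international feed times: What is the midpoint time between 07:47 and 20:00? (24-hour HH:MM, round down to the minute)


Start time: 07:47 = 467 minutes from midnight
End time: 20:00 = 1200 minutes from midnight
Sum: 467 + 1200 = 1667
Midpoint: 1667 / 2 = 833 minutes
Convert: 833 / 60 = 13 hours, 53 minutes
Result: 13:53

13:53


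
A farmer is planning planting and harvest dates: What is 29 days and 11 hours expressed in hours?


Days: 29
Extra hours: 11
Hours per day: 24
Days to hours: 29 x 24 = 696
Total: 696 + 11 = 707

707


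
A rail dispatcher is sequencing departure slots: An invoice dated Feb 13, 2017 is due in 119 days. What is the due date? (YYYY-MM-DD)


Start: 2017-02-13
Adding 119 days
Days remaining in February: 15
After February: 104 days still to add
March 2017: 31 days, 73 remaining
April 2017: 30 days, 43 remaining
May 2017: 31 days, 12 remaining
June 2017 has 30 days, need 12
Result: 2017-06-12

2017-06-12


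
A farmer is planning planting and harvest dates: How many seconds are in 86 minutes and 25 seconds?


Minutes: 86
Extra seconds: 25
Seconds per minute: 60
Minutes to seconds: 86 x 60 = 5160
Total: 5160 + 25 = 5185

5185


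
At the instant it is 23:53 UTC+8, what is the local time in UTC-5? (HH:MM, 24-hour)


Local time: 23:53 at UTC+8 (offset 8h)
Target zone: UTC-5 (offset -5h)
Difference: -5 - (8) = -13 hours
Calculation: 23 + (-13) = 10
Result: 10:53

10:53


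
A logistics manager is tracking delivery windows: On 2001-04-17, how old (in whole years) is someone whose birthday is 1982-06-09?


Birth: 1982-06-09
Reference: 2001-04-17
Year difference: 2001 - 1982 = 19
Has birthday (06-09) occurred by 04-17? No
Birthday not yet reached this year -> subtract 1
Age in full years: 18

18


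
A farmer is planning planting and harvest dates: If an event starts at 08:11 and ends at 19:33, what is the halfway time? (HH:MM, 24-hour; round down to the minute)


Start time: 08:11 = 491 minutes from midnight
End time: 19:33 = 1173 minutes from midnight
Sum: 491 + 1173 = 1664
Midpoint: 1664 / 2 = 832 minutes
Convert: 832 / 60 = 13 hours, 52 minutes
Result: 13:52

13:52


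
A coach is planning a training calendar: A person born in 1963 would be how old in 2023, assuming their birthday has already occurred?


Birth year: 1963
Current year: 2023
Age = current year - birth year
Age = 2023 - 1963 = 60

60


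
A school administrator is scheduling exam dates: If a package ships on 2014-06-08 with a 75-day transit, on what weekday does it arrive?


Start: 2014-06-08 (Sunday)
Step 1 - find target date: add 75 days
  2014-06-08 + 75 days = 2014-08-22
Step 2 - day of week:
  75 mod 7 = 5
  Sunday + 5 days -> Friday
Result: Friday (2014-08-22)

Friday


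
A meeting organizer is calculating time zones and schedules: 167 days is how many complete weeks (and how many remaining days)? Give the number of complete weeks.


Total days: 167
Days per week: 7
Division: 167 / 7 = 23 remainder 6
Complete weeks: 23
Remaining days: 6

23


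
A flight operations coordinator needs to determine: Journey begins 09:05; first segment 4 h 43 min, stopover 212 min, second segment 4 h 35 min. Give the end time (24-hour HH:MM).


Depart: 09:05
Leg 1: +283 min -> 13:48
Layover: +212 min -> 17:20
Leg 2: +275 min -> 21:55
Total travel: 770 minutes = 12h 50m
Arrival: 21:55

21:55


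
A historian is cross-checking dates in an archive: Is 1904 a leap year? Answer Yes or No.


Year: 1904
Divisible by 4? 1904 / 4 = 476.0 -> Yes
Divisible by 100? 1904 / 100 = 19.04 -> No
Divisible by 4 but not 100, so it IS a leap year

Yes


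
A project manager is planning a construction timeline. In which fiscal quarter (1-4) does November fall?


Month: November (month 11)
Q1: January-March (months 1-3)
Q2: April-June (months 4-6)
Q3: July-September (months 7-9)
Q4: October-December (months 10-12)
Month 11 falls in Q4

4


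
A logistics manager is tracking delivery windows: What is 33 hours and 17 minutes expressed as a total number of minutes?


Hours: 33
Minutes: 17
Convert hours to minutes: 33 x 60 = 1980
Add remaining minutes: 1980 + 17 = 1997

1997


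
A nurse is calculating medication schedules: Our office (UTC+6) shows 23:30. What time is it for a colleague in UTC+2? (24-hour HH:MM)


Local time: 23:30 at UTC+6 (offset 6h)
Target zone: UTC+2 (offset 2h)
Difference: 2 - (6) = -4 hours
Calculation: 23 + (-4) = 19
Result: 19:30

19:30


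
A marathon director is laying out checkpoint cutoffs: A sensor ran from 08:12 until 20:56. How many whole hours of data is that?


Start: 08:12
End: 20:56
Hour difference: 20 - 8 = 12 hours
Minute difference: 56 - 12 = 44 minutes
Total minutes: 764
Complete hours: 764 / 60 = 12 (remainder 44)

12


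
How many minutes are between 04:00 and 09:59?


Start time: 04:00 = 240 minutes from midnight
End time: 09:59 = 599 minutes from midnight
Difference: 599 - 240 = 359 minutes
That is 5 hours and 59 minutes

359


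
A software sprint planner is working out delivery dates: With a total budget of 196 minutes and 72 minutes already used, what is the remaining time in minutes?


Total budget: 196 minutes
Time used: 72 minutes
Remaining: 196 - 72 = 124 minutes
Percent used: 36.7%
Percent remaining: 63.3%

124


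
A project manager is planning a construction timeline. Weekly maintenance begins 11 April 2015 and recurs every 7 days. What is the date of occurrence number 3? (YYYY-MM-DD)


First occurrence: 2015-04-11 (occurrence 1)
Each occurrence is 7 days after the previous.
Occurrence 3 is 2 weeks after the first.
2 weeks = 14 days
2015-04-11 + 14 days = 2015-04-25

2015-04-25


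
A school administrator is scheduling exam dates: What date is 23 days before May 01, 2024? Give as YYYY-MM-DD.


Start: 2024-05-01
Subtracting 23 days
Days already passed in May: 1
After going back through May: 22 more days to subtract
April 2024 has 30 days, need 22
Result: 2024-04-08

2024-04-08


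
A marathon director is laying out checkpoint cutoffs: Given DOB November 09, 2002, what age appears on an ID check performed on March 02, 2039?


Birth: 2002-11-09
Reference: 2039-03-02
Year difference: 2039 - 2002 = 37
Has birthday (11-09) occurred by 03-02? No
Birthday not yet reached this year -> subtract 1
Age in full years: 36

36


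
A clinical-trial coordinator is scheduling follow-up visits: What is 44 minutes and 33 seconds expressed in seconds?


Minutes: 44
Extra seconds: 33
Seconds per minute: 60
Minutes to seconds: 44 x 60 = 2640
Total: 2640 + 33 = 2673

2673


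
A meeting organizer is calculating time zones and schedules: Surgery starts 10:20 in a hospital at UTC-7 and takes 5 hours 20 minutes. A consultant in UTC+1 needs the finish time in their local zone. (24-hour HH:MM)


Start: 10:20 in UTC-7
Step 1 - add duration:
  minutes: 20 + 20 = 40
  hours: 10 + 5 + 0 = 15
  end in UTC-7: 15:40
Step 2 - convert UTC-7 -> UTC+1:
  offset difference: 1 - (-7) = 8 hours
  15 + (8) = 23 -> mod 24 = 23
Result: 23:40 in UTC+1

23:40


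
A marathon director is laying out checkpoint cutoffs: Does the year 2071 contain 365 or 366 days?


Year: 2071
Check leap year rules:
Divisible by 4? No
2071 is not a leap year
Days: 365

365


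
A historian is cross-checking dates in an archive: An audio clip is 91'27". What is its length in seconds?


Minutes: 91
Seconds: 27
Convert minutes to seconds: 91 x 60 = 5460
Add remaining seconds: 5460 + 27 = 5487

5487


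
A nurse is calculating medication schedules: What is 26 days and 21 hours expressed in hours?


Days: 26
Extra hours: 21
Hours per day: 24
Days to hours: 26 x 24 = 624
Total: 624 + 21 = 645

645


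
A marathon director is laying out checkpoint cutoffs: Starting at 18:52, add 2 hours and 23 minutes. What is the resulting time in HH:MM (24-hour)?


Start time: 18:52
Adding: 2 hours 23 minutes
Minutes: 52 + 23 = 75
Minute overflow: 75 >= 60, so carry 1 hour, minutes = 15
Hours: 18 + 2 + 1 = 21
Result: 21:15

21:15


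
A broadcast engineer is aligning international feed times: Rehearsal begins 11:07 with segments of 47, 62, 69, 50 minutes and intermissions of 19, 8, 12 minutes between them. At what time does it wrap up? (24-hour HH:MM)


Start: 11:07 = 667 min from midnight
  after task 1 (47 min): 11:54
  after break (19 min): 12:13
  after task 2 (62 min): 13:15
  after break (8 min): 13:23
  after task 3 (69 min): 14:32
  after break (12 min): 14:44
  after task 4 (50 min): 15:34
Total elapsed: 267 minutes
End time: 15:34

15:34


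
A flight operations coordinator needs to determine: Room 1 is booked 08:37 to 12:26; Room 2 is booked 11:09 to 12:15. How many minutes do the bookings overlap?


Interval A: [517, 746] minutes from midnight
Interval B: [669, 735] minutes from midnight
Overlap start = max(517, 669) = 669
Overlap end = min(746, 735) = 735
Overlap = 735 - 669 = 66 minutes

66


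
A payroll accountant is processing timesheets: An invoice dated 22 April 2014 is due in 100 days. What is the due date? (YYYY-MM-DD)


Start: 2014-04-22
Adding 100 days
Days remaining in April: 8
After April: 92 days still to add
May 2014: 31 days, 61 remaining
June 2014: 30 days, 31 remaining
July 2014 has 31 days, need 31
Result: 2014-07-31

2014-07-31


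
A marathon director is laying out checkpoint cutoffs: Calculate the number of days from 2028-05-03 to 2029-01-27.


Start date: 2028-05-03
End date: 2029-01-27
May 2028: +29 days
Jun 2028: +30 days
Jul 2028: +31 days
... (6 more months)
Total: 269 days

269


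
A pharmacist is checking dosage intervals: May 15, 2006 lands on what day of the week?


Date: 2006-05-15
January 1, 2006 is a Sunday
Day of year: 135
Offset from Jan 1: 134 days
134 mod 7 = 1
Result: Monday

Monday


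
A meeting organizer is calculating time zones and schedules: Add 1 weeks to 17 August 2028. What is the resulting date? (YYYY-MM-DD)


Start: 2028-08-17
Weeks to add: 1
Convert to days: 1 x 7 = 7 days
Add 7 days to 2028-08-17
Result: 2028-08-24

2028-08-24


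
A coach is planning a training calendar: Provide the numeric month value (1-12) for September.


Calendar month order:
8. August
9. September <--
10. October
September is month number 9

9


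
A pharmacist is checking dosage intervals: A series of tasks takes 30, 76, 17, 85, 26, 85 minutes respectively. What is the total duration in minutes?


Durations: 30, 76, 17, 85, 26, 85
Running sum: 30
+ 76 = 106
+ 17 = 123
+ 85 = 208
+ 26 = 234
+ 85 = 319
Total duration: 319 minutes
That is 5 hours and 19 minutes

319


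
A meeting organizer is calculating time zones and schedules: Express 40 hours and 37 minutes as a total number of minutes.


Hours: 40
Extra minutes: 37
Minutes per hour: 60
Hours to minutes: 40 x 60 = 2400
Total: 2400 + 37 = 2437

2437


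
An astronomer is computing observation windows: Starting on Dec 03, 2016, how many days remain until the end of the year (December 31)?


Start: December 03, 2016
End: December 31, 2016
Days left in December: 28
Total: 28 days

28


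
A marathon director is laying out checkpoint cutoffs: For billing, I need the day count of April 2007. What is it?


Month: April
Year: 2007
April is a 30-day month
Total: 30 days

30


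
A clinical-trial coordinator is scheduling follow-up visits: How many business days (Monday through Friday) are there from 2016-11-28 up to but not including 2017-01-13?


Start: 2016-11-28 (Monday)
End (exclusive): 2017-01-13 (Friday)
Total calendar days: 46
Full weeks: 46 // 7 = 6 -> 30 weekdays
Remaining 4 days starting on Monday:
  Mon(w), Tue(w), Wed(w), Thu(w) -> 4 weekdays
Total business days: 30 + 4 = 34

34


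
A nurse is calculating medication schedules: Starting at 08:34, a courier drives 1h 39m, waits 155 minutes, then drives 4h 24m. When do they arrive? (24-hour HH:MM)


Depart: 08:34
Leg 1: +99 min -> 10:13
Layover: +155 min -> 12:48
Leg 2: +264 min -> 17:12
Total travel: 518 minutes = 8h 38m
Arrival: 17:12

17:12


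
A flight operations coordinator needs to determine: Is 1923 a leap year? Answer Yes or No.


Year: 1923
Divisible by 4? 1923 / 4 = 480.75 -> No
Not divisible by 4, so NOT a leap year

No


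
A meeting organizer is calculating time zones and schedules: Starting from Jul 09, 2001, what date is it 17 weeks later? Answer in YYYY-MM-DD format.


Start: 2001-07-09
Weeks to add: 17
Convert to days: 17 x 7 = 119 days
Add 119 days to 2001-07-09
Result: 2001-11-05

2001-11-05


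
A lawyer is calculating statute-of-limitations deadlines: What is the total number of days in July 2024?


Month: July
Year: 2024
July is a 31-day month
Total: 31 days

31


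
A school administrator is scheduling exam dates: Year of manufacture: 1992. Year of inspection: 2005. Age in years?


Birth year: 1992
Current year: 2005
Age = current year - birth year
Age = 2005 - 1992 = 13

13


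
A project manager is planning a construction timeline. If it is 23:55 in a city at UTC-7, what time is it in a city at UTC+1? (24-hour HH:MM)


Local time: 23:55 at UTC-7 (offset -7h)
Target zone: UTC+1 (offset 1h)
Difference: 1 - (-7) = 8 hours
Calculation: 23 + (8) = 31
Wraparound: (31) mod 24 = 7
Result: 07:55

07:55


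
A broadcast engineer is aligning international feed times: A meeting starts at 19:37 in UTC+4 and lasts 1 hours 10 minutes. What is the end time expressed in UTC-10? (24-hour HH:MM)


Start: 19:37 in UTC+4
Step 1 - add duration:
  minutes: 37 + 10 = 47
  hours: 19 + 1 + 0 = 20
  end in UTC+4: 20:47
Step 2 - convert UTC+4 -> UTC-10:
  offset difference: -10 - (4) = -14 hours
  20 + (-14) = 6 -> mod 24 = 6
Result: 06:47 in UTC-10

06:47


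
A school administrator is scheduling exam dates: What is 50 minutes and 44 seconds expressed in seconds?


Minutes: 50
Extra seconds: 44
Seconds per minute: 60
Minutes to seconds: 50 x 60 = 3000
Total: 3000 + 44 = 3044

3044


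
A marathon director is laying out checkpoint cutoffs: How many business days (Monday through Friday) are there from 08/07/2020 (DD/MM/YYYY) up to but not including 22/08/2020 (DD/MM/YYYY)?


Start: 2020-07-08 (Wednesday)
End (exclusive): 2020-08-22 (Saturday)
Total calendar days: 45
Full weeks: 45 // 7 = 6 -> 30 weekdays
Remaining 3 days starting on Wednesday:
  Wed(w), Thu(w), Fri(w) -> 3 weekdays
Total business days: 30 + 3 = 33

33


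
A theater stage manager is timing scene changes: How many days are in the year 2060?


Year: 2060
Check leap year rules:
Divisible by 4? Yes
Divisible by 100? No
2060 is a leap year
Days: 366

366


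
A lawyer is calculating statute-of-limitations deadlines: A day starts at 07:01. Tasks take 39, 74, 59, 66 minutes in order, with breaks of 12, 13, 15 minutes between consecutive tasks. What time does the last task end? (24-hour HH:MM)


Start: 07:01 = 421 min from midnight
  after task 1 (39 min): 07:40
  after break (12 min): 07:52
  after task 2 (74 min): 09:06
  after break (13 min): 09:19
  after task 3 (59 min): 10:18
  after break (15 min): 10:33
  after task 4 (66 min): 11:39
Total elapsed: 278 minutes
End time: 11:39

11:39


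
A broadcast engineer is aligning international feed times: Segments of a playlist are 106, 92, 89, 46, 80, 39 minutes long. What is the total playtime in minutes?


Durations: 106, 92, 89, 46, 80, 39
Running sum: 106
+ 92 = 198
+ 89 = 287
+ 46 = 333
+ 80 = 413
+ 39 = 452
Total duration: 452 minutes
That is 7 hours and 32 minutes

452


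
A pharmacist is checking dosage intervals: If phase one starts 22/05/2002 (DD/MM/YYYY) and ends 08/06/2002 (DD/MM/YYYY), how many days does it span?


Start date: 2002-05-22
End date: 2002-06-08
May 2002: +10 days
Jun 2002: +7 days
Total: 17 days

17


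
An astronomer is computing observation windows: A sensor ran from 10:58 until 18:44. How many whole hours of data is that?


Start: 10:58
End: 18:44
Hour difference: 18 - 10 = 8 hours
Minute difference: 44 - 58 = -14 minutes
Total minutes: 466
Complete hours: 466 / 60 = 7 (remainder 46)

7


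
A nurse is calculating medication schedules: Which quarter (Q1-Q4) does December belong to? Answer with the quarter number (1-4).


Month: December (month 12)
Q1: January-March (months 1-3)
Q2: April-June (months 4-6)
Q3: July-September (months 7-9)
Q4: October-December (months 10-12)
Month 12 falls in Q4

4


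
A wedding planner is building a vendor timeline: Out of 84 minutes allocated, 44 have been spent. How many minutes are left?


Total budget: 84 minutes
Time used: 44 minutes
Remaining: 84 - 44 = 40 minutes
Percent used: 52.4%
Percent remaining: 47.6%

40


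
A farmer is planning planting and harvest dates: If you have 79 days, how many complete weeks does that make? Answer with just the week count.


Total days: 79
Days per week: 7
Division: 79 / 7 = 11 remainder 2
Complete weeks: 11
Remaining days: 2

11


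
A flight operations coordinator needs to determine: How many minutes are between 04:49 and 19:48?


Start time: 04:49 = 289 minutes from midnight
End time: 19:48 = 1188 minutes from midnight
Difference: 1188 - 289 = 899 minutes
That is 14 hours and 59 minutes

899


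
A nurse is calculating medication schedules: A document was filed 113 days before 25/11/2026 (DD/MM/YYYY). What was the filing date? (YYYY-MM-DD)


Start: 2026-11-25
Subtracting 113 days
Days already passed in November: 25
After going back through November: 88 more days to subtract
October 2026: 31 days, 57 remaining
September 2026: 30 days, 27 remaining
August 2026 has 31 days, need 27
Result: 2026-08-04

2026-08-04


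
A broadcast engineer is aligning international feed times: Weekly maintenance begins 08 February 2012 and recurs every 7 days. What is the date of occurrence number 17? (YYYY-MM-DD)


First occurrence: 2012-02-08 (occurrence 1)
Each occurrence is 7 days after the previous.
Occurrence 17 is 16 weeks after the first.
16 weeks = 112 days
2012-02-08 + 112 days = 2012-05-30

2012-05-30


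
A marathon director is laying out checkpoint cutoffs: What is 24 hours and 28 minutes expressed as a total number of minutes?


Hours: 24
Minutes: 28
Convert hours to minutes: 24 x 60 = 1440
Add remaining minutes: 1440 + 28 = 1468

1468


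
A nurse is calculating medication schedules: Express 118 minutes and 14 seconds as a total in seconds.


Minutes: 118
Seconds: 14
Convert minutes to seconds: 118 x 60 = 7080
Add remaining seconds: 7080 + 14 = 7094

7094


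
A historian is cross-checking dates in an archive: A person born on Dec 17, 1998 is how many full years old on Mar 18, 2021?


Birth: 1998-12-17
Reference: 2021-03-18
Year difference: 2021 - 1998 = 23
Has birthday (12-17) occurred by 03-18? No
Birthday not yet reached this year -> subtract 1
Age in full years: 22

22


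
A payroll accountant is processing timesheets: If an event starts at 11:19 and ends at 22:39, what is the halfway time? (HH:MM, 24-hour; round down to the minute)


Start time: 11:19 = 679 minutes from midnight
End time: 22:39 = 1359 minutes from midnight
Sum: 679 + 1359 = 2038
Midpoint: 2038 / 2 = 1019 minutes
Convert: 1019 / 60 = 16 hours, 59 minutes
Result: 16:59

16:59


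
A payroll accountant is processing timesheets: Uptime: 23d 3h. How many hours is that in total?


Days: 23
Extra hours: 3
Hours per day: 24
Days to hours: 23 x 24 = 552
Total: 552 + 3 = 555

555


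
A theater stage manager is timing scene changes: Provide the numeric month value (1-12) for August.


Calendar month order:
7. July
8. August <--
9. September
August is month number 8

8


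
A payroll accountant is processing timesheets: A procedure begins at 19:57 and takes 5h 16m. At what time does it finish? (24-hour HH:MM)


Start time: 19:57
Adding: 5 hours 16 minutes
Minutes: 57 + 16 = 73
Minute overflow: 73 >= 60, so carry 1 hour, minutes = 13
Hours: 19 + 5 + 1 = 25
Hour wraparound: 25 mod 24 = 1
Result: 01:13

01:13


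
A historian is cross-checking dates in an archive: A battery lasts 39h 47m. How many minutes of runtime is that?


Hours: 39
Extra minutes: 47
Minutes per hour: 60
Hours to minutes: 39 x 60 = 2340
Total: 2340 + 47 = 2387

2387


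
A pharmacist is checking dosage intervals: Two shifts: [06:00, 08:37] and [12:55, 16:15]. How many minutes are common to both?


Interval A: [360, 517] minutes from midnight
Interval B: [775, 975] minutes from midnight
Overlap start = max(360, 775) = 775
Overlap end = min(517, 975) = 517
End <= start, so the intervals do not overlap: 0 minutes

0


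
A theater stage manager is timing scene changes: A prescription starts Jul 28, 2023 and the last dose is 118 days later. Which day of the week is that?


Start: 2023-07-28 (Friday)
Step 1 - find target date: add 118 days
  2023-07-28 + 118 days = 2023-11-23
Step 2 - day of week:
  118 mod 7 = 6
  Friday + 6 days -> Thursday
Result: Thursday (2023-11-23)

Thursday


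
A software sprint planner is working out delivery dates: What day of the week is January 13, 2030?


Date: 2030-01-13
January 1, 2030 is a Tuesday
Day of year: 13
Offset from Jan 1: 12 days
12 mod 7 = 5
Result: Sunday

Sunday


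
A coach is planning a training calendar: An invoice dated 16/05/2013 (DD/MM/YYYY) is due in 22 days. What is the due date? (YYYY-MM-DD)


Start: 2013-05-16
Adding 22 days
Days remaining in May: 15
After May: 7 days still to add
June 2013 has 30 days, need 7
Result: 2013-06-07

2013-06-07


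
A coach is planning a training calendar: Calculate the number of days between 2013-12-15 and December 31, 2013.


Start: December 15, 2013
End: December 31, 2013
Days left in December: 16
Total: 16 days

16


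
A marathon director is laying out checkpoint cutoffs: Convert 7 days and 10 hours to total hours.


Days: 7
Extra hours: 10
Hours per day: 24
Days to hours: 7 x 24 = 168
Total: 168 + 10 = 178

178


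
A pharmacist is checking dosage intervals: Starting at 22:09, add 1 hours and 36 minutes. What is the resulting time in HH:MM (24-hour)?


Start time: 22:09
Adding: 1 hours 36 minutes
Minutes: 9 + 36 = 45
Hours: 22 + 1 + 0 = 23
Result: 23:45

23:45
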